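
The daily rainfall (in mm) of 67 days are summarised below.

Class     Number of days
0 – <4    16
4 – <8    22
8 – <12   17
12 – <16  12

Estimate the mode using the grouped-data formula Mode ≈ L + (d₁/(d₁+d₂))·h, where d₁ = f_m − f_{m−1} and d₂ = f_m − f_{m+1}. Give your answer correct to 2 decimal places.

6.18

Modal class: 4 – <8 (highest frequency 22).
d₁ = 22 − 16 = 6, d₂ = 22 − 17 = 5
Mode ≈ 4 + (6/(6+5)) × 4 = 4 + 2.1818 = 6.1818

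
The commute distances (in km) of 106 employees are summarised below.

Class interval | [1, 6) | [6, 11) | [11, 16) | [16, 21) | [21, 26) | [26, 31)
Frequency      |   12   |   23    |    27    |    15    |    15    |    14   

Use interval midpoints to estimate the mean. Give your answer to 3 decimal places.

Midpoints: 3.5, 8.5, 13.5, 18.5, 23.5, 28.5
Σfm = 12×3.5 + 23×8.5 + 27×13.5 + 15×18.5 + 15×23.5 + 14×28.5 = 1631
n = Σf = 106
Mean = 1631 / 106 = 15.3868

15.387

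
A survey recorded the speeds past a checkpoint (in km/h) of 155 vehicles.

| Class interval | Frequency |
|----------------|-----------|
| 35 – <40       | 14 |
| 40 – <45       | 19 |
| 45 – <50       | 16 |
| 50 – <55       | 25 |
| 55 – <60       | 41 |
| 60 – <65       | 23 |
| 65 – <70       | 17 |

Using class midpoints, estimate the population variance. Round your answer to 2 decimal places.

79.45

Midpoints: 37.5, 42.5, 47.5, 52.5, 57.5, 62.5, 67.5
n = 155, Σfm = 8347.5, mean = 53.8548
Σfm² = 461868.75
Σf(m − x̄)² = Σfm² − (Σfm)²/n = 461868.75 − 8347.5²/155 = 12315.4839
Population variance = 12315.4839 / 155 = 79.4547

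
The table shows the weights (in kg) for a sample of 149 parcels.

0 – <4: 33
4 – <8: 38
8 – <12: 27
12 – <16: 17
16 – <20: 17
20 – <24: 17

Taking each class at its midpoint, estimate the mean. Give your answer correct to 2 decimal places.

Midpoints: 2, 6, 10, 14, 18, 22
Σfm = 33×2 + 38×6 + 27×10 + 17×14 + 17×18 + 17×22 = 1482
n = Σf = 149
Mean = 1482 / 149 = 9.9463

9.95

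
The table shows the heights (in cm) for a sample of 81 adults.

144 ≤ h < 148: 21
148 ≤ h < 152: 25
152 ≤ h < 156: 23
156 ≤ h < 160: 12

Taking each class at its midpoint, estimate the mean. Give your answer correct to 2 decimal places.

Midpoints: 146, 150, 154, 158
Σfm = 21×146 + 25×150 + 23×154 + 12×158 = 12254
n = Σf = 81
Mean = 12254 / 81 = 151.2840

151.28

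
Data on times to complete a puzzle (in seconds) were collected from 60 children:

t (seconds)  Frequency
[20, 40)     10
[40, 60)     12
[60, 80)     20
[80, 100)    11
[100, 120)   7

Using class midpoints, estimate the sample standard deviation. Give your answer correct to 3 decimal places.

24.727

Midpoints: 30, 50, 70, 90, 110
n = 60, Σfm = 4060, mean = 67.6667
Σfm² = 310800
Σf(m − x̄)² = Σfm² − (Σfm)²/n = 310800 − 4060²/60 = 36073.3333
Sample variance = 36073.3333 / 59 = 611.4124
Standard deviation = √611.4124 = 24.7268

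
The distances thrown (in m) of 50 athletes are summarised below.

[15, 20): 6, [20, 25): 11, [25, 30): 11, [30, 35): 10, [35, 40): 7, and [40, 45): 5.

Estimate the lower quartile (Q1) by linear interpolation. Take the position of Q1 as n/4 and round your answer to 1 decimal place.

Cumulative frequencies: 6, 17, 28, 38, 45, 50
n = 50; position = n/4 = 12.5.
This falls in the class [20, 25): L = 20, F = 6, f = 11, h = 5.
Lower quartile ≈ 20 + ((12.5 − 6) / 11) × 5 = 22.9545

23.0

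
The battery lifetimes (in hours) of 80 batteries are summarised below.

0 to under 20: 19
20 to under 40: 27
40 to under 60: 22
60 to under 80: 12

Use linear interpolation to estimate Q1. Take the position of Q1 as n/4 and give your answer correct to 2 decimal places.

20.74

Cumulative frequencies: 19, 46, 68, 80
n = 80; position = n/4 = 20.
This falls in the class 20 to under 40: L = 20, F = 19, f = 27, h = 20.
Lower quartile ≈ 20 + ((20 − 19) / 27) × 20 = 20.7407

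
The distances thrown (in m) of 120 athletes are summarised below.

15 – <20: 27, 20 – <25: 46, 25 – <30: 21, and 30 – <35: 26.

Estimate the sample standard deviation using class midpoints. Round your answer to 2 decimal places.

Midpoints: 17.5, 22.5, 27.5, 32.5
n = 120, Σfm = 2930, mean = 24.4167
Σfm² = 74900
Σf(m − x̄)² = Σfm² − (Σfm)²/n = 74900 − 2930²/120 = 3359.1667
Sample variance = 3359.1667 / 119 = 28.2283
Standard deviation = √28.2283 = 5.3130

5.31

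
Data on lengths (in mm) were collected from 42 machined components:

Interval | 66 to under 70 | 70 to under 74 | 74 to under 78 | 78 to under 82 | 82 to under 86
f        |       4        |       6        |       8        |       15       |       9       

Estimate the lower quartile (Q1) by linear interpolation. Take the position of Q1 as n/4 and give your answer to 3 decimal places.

74.250

Cumulative frequencies: 4, 10, 18, 33, 42
n = 42; position = n/4 = 10.5.
This falls in the class 74 to under 78: L = 74, F = 10, f = 8, h = 4.
Lower quartile ≈ 74 + ((10.5 − 10) / 8) × 4 = 74.2500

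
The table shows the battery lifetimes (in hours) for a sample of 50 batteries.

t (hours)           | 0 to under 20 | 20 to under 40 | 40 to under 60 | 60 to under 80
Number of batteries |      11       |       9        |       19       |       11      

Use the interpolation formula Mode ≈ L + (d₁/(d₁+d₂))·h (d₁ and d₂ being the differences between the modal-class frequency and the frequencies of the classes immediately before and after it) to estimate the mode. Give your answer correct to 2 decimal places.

51.11

Modal class: 40 to under 60 (highest frequency 19).
d₁ = 19 − 9 = 10, d₂ = 19 − 11 = 8
Mode ≈ 40 + (10/(10+8)) × 20 = 40 + 11.1111 = 51.1111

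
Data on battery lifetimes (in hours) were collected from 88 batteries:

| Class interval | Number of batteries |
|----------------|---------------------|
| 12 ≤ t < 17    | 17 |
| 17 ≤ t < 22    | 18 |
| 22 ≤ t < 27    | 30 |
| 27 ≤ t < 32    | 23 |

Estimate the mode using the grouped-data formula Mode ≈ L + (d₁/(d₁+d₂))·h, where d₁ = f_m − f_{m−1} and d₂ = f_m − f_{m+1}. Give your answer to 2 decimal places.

Modal class: 22 ≤ t < 27 (highest frequency 30).
d₁ = 30 − 18 = 12, d₂ = 30 − 23 = 7
Mode ≈ 22 + (12/(12+7)) × 5 = 22 + 3.1579 = 25.1579

25.16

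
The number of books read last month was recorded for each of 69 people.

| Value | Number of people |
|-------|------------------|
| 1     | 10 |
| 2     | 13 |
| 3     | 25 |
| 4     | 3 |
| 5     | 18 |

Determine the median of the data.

3

Cumulative frequencies: 10, 23, 48, 51, 69
n = 69, so the median is the value in position (n+1)/2 = 35.
Position 35 falls at value 3.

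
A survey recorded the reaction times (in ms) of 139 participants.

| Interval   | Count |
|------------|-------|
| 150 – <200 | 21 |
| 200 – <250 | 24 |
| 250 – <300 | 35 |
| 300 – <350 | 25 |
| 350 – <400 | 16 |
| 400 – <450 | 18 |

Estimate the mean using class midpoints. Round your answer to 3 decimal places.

291.187

Midpoints: 175, 225, 275, 325, 375, 425
Σfm = 21×175 + 24×225 + 35×275 + 25×325 + 16×375 + 18×425 = 40475
n = Σf = 139
Mean = 40475 / 139 = 291.1871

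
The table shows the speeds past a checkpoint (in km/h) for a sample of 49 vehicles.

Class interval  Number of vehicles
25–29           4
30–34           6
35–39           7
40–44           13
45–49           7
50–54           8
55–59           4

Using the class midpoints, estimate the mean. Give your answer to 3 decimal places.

Midpoints: 27, 32, 37, 42, 47, 52, 57
Σfm = 4×27 + 6×32 + 7×37 + 13×42 + 7×47 + 8×52 + 4×57 = 2078
n = Σf = 49
Mean = 2078 / 49 = 42.4082

42.408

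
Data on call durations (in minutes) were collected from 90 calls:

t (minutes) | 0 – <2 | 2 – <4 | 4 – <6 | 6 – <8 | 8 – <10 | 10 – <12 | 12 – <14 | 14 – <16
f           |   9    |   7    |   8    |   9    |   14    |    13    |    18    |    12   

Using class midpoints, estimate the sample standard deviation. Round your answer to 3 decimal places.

Midpoints: 1, 3, 5, 7, 9, 11, 13, 15
n = 90, Σfm = 816, mean = 9.0667
Σfm² = 9162
Σf(m − x̄)² = Σfm² − (Σfm)²/n = 9162 − 816²/90 = 1763.6000
Sample variance = 1763.6000 / 89 = 19.8157
Standard deviation = √19.8157 = 4.4515

4.451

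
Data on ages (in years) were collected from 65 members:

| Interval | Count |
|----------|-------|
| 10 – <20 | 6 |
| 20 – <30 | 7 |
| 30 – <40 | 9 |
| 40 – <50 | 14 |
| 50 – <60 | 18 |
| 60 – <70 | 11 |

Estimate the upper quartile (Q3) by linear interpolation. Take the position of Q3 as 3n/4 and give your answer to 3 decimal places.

57.083

Cumulative frequencies: 6, 13, 22, 36, 54, 65
n = 65; position = 3n/4 = 48.75.
This falls in the class 50 – <60: L = 50, F = 36, f = 18, h = 10.
Upper quartile ≈ 50 + ((48.75 − 36) / 18) × 10 = 57.0833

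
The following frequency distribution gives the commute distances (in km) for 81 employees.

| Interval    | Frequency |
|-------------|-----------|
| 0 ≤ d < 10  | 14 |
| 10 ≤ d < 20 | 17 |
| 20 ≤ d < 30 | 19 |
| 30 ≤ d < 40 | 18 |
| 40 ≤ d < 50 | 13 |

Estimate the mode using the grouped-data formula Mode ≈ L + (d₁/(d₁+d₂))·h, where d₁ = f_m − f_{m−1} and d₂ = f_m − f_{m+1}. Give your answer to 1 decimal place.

26.7

Modal class: 20 ≤ d < 30 (highest frequency 19).
d₁ = 19 − 17 = 2, d₂ = 19 − 18 = 1
Mode ≈ 20 + (2/(2+1)) × 10 = 20 + 6.6667 = 26.6667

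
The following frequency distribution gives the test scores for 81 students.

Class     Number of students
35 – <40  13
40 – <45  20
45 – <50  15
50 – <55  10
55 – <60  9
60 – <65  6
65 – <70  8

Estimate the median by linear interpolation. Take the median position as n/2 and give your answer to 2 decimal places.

47.50

Cumulative frequencies: 13, 33, 48, 58, 67, 73, 81
n = 81; position = n/2 = 40.5.
This falls in the class 45 – <50: L = 45, F = 33, f = 15, h = 5.
Median ≈ 45 + ((40.5 − 33) / 15) × 5 = 47.5000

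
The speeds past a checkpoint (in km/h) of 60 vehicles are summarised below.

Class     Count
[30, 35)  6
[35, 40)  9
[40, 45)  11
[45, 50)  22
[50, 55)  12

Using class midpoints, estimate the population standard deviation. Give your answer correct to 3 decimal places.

Midpoints: 32.5, 37.5, 42.5, 47.5, 52.5
n = 60, Σfm = 2675, mean = 44.5833
Σfm² = 121575
Σf(m − x̄)² = Σfm² − (Σfm)²/n = 121575 − 2675²/60 = 2314.5833
Population variance = 2314.5833 / 60 = 38.5764
Standard deviation = √38.5764 = 6.2110

6.211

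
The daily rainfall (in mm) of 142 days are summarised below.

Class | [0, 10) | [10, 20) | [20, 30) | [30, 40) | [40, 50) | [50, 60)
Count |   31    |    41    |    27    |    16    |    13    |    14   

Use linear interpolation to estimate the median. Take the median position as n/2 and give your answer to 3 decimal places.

19.756

Cumulative frequencies: 31, 72, 99, 115, 128, 142
n = 142; position = n/2 = 71.
This falls in the class [10, 20): L = 10, F = 31, f = 41, h = 10.
Median ≈ 10 + ((71 − 31) / 41) × 10 = 19.7561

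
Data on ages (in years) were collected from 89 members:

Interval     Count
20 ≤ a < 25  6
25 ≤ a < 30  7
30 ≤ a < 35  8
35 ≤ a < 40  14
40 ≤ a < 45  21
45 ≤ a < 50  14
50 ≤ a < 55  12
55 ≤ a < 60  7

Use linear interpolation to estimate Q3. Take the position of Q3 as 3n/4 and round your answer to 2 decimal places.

Cumulative frequencies: 6, 13, 21, 35, 56, 70, 82, 89
n = 89; position = 3n/4 = 66.75.
This falls in the class 45 ≤ a < 50: L = 45, F = 56, f = 14, h = 5.
Upper quartile ≈ 45 + ((66.75 − 56) / 14) × 5 = 48.8393

48.84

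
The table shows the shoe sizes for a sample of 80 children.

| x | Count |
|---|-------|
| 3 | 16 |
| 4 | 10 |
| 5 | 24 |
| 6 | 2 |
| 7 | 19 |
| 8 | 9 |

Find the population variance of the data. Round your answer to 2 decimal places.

2.81

Values: 3, 4, 5, 6, 7, 8
n = 80, Σfx = 425, mean = 5.3125
Σfx² = 2483
Σf(x − x̄)² = Σfx² − (Σfx)²/n = 2483 − 425²/80 = 225.1875
Population variance = 225.1875 / 80 = 2.8148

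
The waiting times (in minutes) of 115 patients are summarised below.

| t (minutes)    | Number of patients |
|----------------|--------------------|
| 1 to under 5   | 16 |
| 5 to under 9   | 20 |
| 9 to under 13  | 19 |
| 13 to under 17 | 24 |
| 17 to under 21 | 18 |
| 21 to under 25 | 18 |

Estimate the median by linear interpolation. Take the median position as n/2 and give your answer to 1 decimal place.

Cumulative frequencies: 16, 36, 55, 79, 97, 115
n = 115; position = n/2 = 57.5.
This falls in the class 13 to under 17: L = 13, F = 55, f = 24, h = 4.
Median ≈ 13 + ((57.5 − 55) / 24) × 4 = 13.4167

13.4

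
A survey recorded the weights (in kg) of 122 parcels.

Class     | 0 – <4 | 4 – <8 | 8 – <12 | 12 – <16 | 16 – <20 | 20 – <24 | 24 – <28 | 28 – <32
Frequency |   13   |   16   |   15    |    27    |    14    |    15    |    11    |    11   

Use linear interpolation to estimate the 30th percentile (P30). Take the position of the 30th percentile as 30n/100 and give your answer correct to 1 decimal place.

Cumulative frequencies: 13, 29, 44, 71, 85, 100, 111, 122
n = 122; position = 30n/100 = 36.6.
This falls in the class 8 – <12: L = 8, F = 29, f = 15, h = 4.
30th percentile ≈ 8 + ((36.6 − 29) / 15) × 4 = 10.0267

10.0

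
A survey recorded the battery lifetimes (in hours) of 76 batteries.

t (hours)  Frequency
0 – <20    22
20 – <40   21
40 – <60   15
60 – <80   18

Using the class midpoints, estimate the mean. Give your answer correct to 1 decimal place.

37.6

Midpoints: 10, 30, 50, 70
Σfm = 22×10 + 21×30 + 15×50 + 18×70 = 2860
n = Σf = 76
Mean = 2860 / 76 = 37.6316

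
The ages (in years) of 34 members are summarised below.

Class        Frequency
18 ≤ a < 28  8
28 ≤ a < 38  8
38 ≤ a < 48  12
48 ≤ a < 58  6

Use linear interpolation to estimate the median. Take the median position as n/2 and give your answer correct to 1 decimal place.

Cumulative frequencies: 8, 16, 28, 34
n = 34; position = n/2 = 17.
This falls in the class 38 ≤ a < 48: L = 38, F = 16, f = 12, h = 10.
Median ≈ 38 + ((17 − 16) / 12) × 10 = 38.8333

38.8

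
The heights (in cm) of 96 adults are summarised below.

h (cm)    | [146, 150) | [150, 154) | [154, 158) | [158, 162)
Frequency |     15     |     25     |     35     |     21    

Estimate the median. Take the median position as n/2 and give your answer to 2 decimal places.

Cumulative frequencies: 15, 40, 75, 96
n = 96; position = n/2 = 48.
This falls in the class [154, 158): L = 154, F = 40, f = 35, h = 4.
Median ≈ 154 + ((48 − 40) / 35) × 4 = 154.9143

154.91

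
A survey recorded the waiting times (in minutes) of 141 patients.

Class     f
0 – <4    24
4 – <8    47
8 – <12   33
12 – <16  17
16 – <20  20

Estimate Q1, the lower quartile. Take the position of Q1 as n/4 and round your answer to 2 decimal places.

4.96

Cumulative frequencies: 24, 71, 104, 121, 141
n = 141; position = n/4 = 35.25.
This falls in the class 4 – <8: L = 4, F = 24, f = 47, h = 4.
Lower quartile ≈ 4 + ((35.25 − 24) / 47) × 4 = 4.9574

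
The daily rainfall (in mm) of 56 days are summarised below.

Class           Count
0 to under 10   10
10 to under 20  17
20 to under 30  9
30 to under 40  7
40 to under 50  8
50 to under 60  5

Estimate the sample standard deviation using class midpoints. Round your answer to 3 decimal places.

Midpoints: 5, 15, 25, 35, 45, 55
n = 56, Σfm = 1410, mean = 25.1786
Σfm² = 49600
Σf(m − x̄)² = Σfm² − (Σfm)²/n = 49600 − 1410²/56 = 14098.2143
Sample variance = 14098.2143 / 55 = 256.3312
Standard deviation = √256.3312 = 16.0103

16.010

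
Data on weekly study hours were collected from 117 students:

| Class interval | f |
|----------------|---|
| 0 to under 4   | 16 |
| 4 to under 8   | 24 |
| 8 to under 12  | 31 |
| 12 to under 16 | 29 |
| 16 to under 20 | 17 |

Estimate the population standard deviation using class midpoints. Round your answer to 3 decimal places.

Midpoints: 2, 6, 10, 14, 18
n = 117, Σfm = 1198, mean = 10.2393
Σfm² = 15220
Σf(m − x̄)² = Σfm² − (Σfm)²/n = 15220 − 1198²/117 = 2953.2991
Population variance = 2953.2991 / 117 = 25.2419
Standard deviation = √25.2419 = 5.0241

5.024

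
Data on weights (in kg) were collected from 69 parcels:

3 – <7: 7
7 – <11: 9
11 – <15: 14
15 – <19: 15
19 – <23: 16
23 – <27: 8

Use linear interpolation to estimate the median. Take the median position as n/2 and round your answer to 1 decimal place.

Cumulative frequencies: 7, 16, 30, 45, 61, 69
n = 69; position = n/2 = 34.5.
This falls in the class 15 – <19: L = 15, F = 30, f = 15, h = 4.
Median ≈ 15 + ((34.5 − 30) / 15) × 4 = 16.2000

16.2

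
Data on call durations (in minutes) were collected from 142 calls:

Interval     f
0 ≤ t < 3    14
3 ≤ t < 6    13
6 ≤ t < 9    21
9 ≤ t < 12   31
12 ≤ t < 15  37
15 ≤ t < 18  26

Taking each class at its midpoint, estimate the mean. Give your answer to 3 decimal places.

10.500

Midpoints: 1.5, 4.5, 7.5, 10.5, 13.5, 16.5
Σfm = 14×1.5 + 13×4.5 + 21×7.5 + 31×10.5 + 37×13.5 + 26×16.5 = 1491
n = Σf = 142
Mean = 1491 / 142 = 10.5000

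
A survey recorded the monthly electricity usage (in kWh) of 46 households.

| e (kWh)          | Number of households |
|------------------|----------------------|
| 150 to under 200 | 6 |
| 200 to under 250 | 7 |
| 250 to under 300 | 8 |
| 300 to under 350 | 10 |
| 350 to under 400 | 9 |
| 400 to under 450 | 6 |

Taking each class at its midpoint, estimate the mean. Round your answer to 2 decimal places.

Midpoints: 175, 225, 275, 325, 375, 425
Σfm = 6×175 + 7×225 + 8×275 + 10×325 + 9×375 + 6×425 = 14000
n = Σf = 46
Mean = 14000 / 46 = 304.3478

304.35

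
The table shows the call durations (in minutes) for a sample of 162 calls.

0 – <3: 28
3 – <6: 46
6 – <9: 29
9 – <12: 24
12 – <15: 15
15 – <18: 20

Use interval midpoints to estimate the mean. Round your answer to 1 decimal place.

Midpoints: 1.5, 4.5, 7.5, 10.5, 13.5, 16.5
Σfm = 28×1.5 + 46×4.5 + 29×7.5 + 24×10.5 + 15×13.5 + 20×16.5 = 1251
n = Σf = 162
Mean = 1251 / 162 = 7.7222

7.7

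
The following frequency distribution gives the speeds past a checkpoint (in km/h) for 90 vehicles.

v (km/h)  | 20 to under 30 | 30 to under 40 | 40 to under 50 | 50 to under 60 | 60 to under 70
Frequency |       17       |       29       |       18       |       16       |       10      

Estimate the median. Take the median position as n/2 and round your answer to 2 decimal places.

Cumulative frequencies: 17, 46, 64, 80, 90
n = 90; position = n/2 = 45.
This falls in the class 30 to under 40: L = 30, F = 17, f = 29, h = 10.
Median ≈ 30 + ((45 − 17) / 29) × 10 = 39.6552

39.66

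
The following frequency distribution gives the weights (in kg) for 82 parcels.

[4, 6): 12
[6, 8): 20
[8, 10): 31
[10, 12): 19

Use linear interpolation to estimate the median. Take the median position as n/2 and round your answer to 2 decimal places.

8.58

Cumulative frequencies: 12, 32, 63, 82
n = 82; position = n/2 = 41.
This falls in the class [8, 10): L = 8, F = 32, f = 31, h = 2.
Median ≈ 8 + ((41 − 32) / 31) × 2 = 8.5806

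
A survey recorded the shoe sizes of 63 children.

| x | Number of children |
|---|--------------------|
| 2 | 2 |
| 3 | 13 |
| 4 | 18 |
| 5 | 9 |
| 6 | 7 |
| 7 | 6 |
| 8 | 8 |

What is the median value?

4

Cumulative frequencies: 2, 15, 33, 42, 49, 55, 63
n = 63, so the median is the value in position (n+1)/2 = 32.
Position 32 falls at value 4.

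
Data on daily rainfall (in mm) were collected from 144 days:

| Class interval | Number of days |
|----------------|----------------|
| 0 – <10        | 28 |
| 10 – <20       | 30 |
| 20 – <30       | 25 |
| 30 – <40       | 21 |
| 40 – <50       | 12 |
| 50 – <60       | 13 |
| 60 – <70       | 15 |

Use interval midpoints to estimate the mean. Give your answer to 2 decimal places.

29.03

Midpoints: 5, 15, 25, 35, 45, 55, 65
Σfm = 28×5 + 30×15 + 25×25 + 21×35 + 12×45 + 13×55 + 15×65 = 4180
n = Σf = 144
Mean = 4180 / 144 = 29.0278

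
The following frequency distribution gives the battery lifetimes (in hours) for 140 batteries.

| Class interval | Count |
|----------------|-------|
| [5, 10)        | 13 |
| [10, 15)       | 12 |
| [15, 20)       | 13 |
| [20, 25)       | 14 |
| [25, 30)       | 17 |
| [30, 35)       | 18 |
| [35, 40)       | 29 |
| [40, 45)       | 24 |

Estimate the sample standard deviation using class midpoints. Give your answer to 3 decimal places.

11.452

Midpoints: 7.5, 12.5, 17.5, 22.5, 27.5, 32.5, 37.5, 42.5
n = 140, Σfm = 3950, mean = 28.2143
Σfm² = 129675
Σf(m − x̄)² = Σfm² − (Σfm)²/n = 129675 − 3950²/140 = 18228.5714
Sample variance = 18228.5714 / 139 = 131.1408
Standard deviation = √131.1408 = 11.4517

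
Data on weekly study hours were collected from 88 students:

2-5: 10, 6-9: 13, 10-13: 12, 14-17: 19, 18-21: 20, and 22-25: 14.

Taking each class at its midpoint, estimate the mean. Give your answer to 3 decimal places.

14.591

Midpoints: 3.5, 7.5, 11.5, 15.5, 19.5, 23.5
Σfm = 10×3.5 + 13×7.5 + 12×11.5 + 19×15.5 + 20×19.5 + 14×23.5 = 1284
n = Σf = 88
Mean = 1284 / 88 = 14.5909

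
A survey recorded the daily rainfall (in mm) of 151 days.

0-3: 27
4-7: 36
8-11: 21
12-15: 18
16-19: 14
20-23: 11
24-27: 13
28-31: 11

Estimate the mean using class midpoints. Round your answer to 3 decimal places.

Midpoints: 1.5, 5.5, 9.5, 13.5, 17.5, 21.5, 25.5, 29.5
Σfm = 27×1.5 + 36×5.5 + 21×9.5 + 18×13.5 + 14×17.5 + 11×21.5 + 13×25.5 + 11×29.5 = 1818.5
n = Σf = 151
Mean = 1818.5 / 151 = 12.0430

12.043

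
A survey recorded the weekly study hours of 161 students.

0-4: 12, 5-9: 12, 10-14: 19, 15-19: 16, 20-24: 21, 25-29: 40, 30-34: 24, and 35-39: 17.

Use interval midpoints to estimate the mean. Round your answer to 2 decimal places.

Midpoints: 2, 7, 12, 17, 22, 27, 32, 37
Σfm = 12×2 + 12×7 + 19×12 + 16×17 + 21×22 + 40×27 + 24×32 + 17×37 = 3547
n = Σf = 161
Mean = 3547 / 161 = 22.0311

22.03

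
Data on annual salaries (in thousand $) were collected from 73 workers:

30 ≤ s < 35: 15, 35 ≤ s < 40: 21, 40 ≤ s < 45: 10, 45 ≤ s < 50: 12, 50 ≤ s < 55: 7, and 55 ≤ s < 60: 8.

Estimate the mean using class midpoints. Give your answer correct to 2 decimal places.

Midpoints: 32.5, 37.5, 42.5, 47.5, 52.5, 57.5
Σfm = 15×32.5 + 21×37.5 + 10×42.5 + 12×47.5 + 7×52.5 + 8×57.5 = 3097.5
n = Σf = 73
Mean = 3097.5 / 73 = 42.4315

42.43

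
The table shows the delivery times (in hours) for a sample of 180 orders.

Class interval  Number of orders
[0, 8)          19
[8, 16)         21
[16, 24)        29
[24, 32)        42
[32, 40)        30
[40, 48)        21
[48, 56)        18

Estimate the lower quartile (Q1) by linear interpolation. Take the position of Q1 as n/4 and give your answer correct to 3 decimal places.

17.379

Cumulative frequencies: 19, 40, 69, 111, 141, 162, 180
n = 180; position = n/4 = 45.
This falls in the class [16, 24): L = 16, F = 40, f = 29, h = 8.
Lower quartile ≈ 16 + ((45 − 40) / 29) × 8 = 17.3793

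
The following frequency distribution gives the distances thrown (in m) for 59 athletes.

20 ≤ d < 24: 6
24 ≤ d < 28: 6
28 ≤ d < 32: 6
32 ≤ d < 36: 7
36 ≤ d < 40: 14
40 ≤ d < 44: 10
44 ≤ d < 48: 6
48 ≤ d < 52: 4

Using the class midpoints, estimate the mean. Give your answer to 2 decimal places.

Midpoints: 22, 26, 30, 34, 38, 42, 46, 50
Σfm = 6×22 + 6×26 + 6×30 + 7×34 + 14×38 + 10×42 + 6×46 + 4×50 = 2134
n = Σf = 59
Mean = 2134 / 59 = 36.1695

36.17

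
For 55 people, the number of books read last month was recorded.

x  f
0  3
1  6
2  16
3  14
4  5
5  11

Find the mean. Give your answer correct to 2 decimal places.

2.82

Values: 0, 1, 2, 3, 4, 5
Σfx = 3×0 + 6×1 + 16×2 + 14×3 + 5×4 + 11×5 = 155
n = Σf = 55
Mean = 155 / 55 = 2.8182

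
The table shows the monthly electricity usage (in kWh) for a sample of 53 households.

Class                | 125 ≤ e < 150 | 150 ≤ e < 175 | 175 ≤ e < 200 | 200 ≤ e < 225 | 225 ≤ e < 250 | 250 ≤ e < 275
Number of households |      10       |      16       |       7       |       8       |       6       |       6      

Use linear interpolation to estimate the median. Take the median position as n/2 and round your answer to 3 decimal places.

Cumulative frequencies: 10, 26, 33, 41, 47, 53
n = 53; position = n/2 = 26.5.
This falls in the class 175 ≤ e < 200: L = 175, F = 26, f = 7, h = 25.
Median ≈ 175 + ((26.5 − 26) / 7) × 25 = 176.7857

176.786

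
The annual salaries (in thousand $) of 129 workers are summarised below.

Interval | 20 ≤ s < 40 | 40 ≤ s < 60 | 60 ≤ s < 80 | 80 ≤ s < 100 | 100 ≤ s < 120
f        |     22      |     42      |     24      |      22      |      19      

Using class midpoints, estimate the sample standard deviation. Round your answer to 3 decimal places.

Midpoints: 30, 50, 70, 90, 110
n = 129, Σfm = 8510, mean = 65.9690
Σfm² = 650500
Σf(m − x̄)² = Σfm² − (Σfm)²/n = 650500 − 8510²/129 = 89103.8760
Sample variance = 89103.8760 / 128 = 696.1240
Standard deviation = √696.1240 = 26.3842

26.384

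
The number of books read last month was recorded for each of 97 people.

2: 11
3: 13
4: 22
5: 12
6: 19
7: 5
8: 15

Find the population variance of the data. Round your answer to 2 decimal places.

Values: 2, 3, 4, 5, 6, 7, 8
n = 97, Σfx = 478, mean = 4.9278
Σfx² = 2702
Σf(x − x̄)² = Σfx² − (Σfx)²/n = 2702 − 478²/97 = 346.4948
Population variance = 346.4948 / 97 = 3.5721

3.57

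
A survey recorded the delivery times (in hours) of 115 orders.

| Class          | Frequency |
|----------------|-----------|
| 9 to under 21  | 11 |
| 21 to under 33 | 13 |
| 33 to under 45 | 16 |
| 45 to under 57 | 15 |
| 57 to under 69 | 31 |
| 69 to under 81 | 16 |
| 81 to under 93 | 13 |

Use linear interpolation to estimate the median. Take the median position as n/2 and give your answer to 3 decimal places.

57.968

Cumulative frequencies: 11, 24, 40, 55, 86, 102, 115
n = 115; position = n/2 = 57.5.
This falls in the class 57 to under 69: L = 57, F = 55, f = 31, h = 12.
Median ≈ 57 + ((57.5 − 55) / 31) × 12 = 57.9677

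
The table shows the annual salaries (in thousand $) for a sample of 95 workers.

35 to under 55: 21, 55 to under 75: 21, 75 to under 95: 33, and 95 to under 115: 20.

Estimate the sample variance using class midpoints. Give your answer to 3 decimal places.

Midpoints: 45, 65, 85, 105
n = 95, Σfm = 7215, mean = 75.9474
Σfm² = 590175
Σf(m − x̄)² = Σfm² − (Σfm)²/n = 590175 − 7215²/95 = 42214.7368
Sample variance = 42214.7368 / 94 = 449.0929

449.093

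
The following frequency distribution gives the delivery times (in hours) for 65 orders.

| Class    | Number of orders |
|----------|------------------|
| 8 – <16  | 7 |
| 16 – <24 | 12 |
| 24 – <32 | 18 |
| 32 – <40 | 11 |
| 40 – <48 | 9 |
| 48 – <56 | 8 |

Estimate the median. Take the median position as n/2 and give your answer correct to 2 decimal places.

30.00

Cumulative frequencies: 7, 19, 37, 48, 57, 65
n = 65; position = n/2 = 32.5.
This falls in the class 24 – <32: L = 24, F = 19, f = 18, h = 8.
Median ≈ 24 + ((32.5 − 19) / 18) × 8 = 30.0000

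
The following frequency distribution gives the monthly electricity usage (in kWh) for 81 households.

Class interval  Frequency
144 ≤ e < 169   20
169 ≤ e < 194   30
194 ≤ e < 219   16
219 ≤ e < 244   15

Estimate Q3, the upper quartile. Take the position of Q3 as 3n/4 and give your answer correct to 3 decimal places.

Cumulative frequencies: 20, 50, 66, 81
n = 81; position = 3n/4 = 60.75.
This falls in the class 194 ≤ e < 219: L = 194, F = 50, f = 16, h = 25.
Upper quartile ≈ 194 + ((60.75 − 50) / 16) × 25 = 210.7969

210.797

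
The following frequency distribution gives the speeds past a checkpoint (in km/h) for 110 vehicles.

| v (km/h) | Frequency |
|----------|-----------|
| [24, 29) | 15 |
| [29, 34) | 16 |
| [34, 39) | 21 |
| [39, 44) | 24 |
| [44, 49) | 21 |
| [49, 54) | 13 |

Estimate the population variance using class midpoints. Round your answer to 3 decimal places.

61.217

Midpoints: 26.5, 31.5, 36.5, 41.5, 46.5, 51.5
n = 110, Σfm = 4310, mean = 39.1818
Σfm² = 175607.5
Σf(m − x̄)² = Σfm² − (Σfm)²/n = 175607.5 − 4310²/110 = 6733.8636
Population variance = 6733.8636 / 110 = 61.2169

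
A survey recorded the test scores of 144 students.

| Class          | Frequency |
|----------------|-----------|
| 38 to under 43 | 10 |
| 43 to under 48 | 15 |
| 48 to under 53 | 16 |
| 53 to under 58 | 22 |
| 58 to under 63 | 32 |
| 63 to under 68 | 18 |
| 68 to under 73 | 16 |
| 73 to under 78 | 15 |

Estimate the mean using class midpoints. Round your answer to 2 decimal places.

Midpoints: 40.5, 45.5, 50.5, 55.5, 60.5, 65.5, 70.5, 75.5
Σfm = 10×40.5 + 15×45.5 + 16×50.5 + 22×55.5 + 32×60.5 + 18×65.5 + 16×70.5 + 15×75.5 = 8492
n = Σf = 144
Mean = 8492 / 144 = 58.9722

58.97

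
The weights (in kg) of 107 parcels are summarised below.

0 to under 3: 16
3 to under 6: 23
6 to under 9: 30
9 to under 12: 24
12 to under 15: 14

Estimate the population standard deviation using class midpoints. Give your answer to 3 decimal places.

Midpoints: 1.5, 4.5, 7.5, 10.5, 13.5
n = 107, Σfm = 793.5, mean = 7.4159
Σfm² = 7386.75
Σf(m − x̄)² = Σfm² − (Σfm)²/n = 7386.75 − 793.5²/107 = 1502.2430
Population variance = 1502.2430 / 107 = 14.0397
Standard deviation = √14.0397 = 3.7470

3.747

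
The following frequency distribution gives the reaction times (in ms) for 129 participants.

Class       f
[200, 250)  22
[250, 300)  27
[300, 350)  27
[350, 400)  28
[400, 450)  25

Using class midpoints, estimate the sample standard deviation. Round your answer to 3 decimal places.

Midpoints: 225, 275, 325, 375, 425
n = 129, Σfm = 42275, mean = 327.7132
Σfm² = 14460625
Σf(m − x̄)² = Σfm² − (Σfm)²/n = 14460625 − 42275²/129 = 606550.3876
Sample variance = 606550.3876 / 128 = 4738.6749
Standard deviation = √4738.6749 = 68.8380

68.838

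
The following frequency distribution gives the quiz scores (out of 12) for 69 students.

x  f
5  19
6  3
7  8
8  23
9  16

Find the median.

Cumulative frequencies: 19, 22, 30, 53, 69
n = 69, so the median is the value in position (n+1)/2 = 35.
Position 35 falls at value 8.

8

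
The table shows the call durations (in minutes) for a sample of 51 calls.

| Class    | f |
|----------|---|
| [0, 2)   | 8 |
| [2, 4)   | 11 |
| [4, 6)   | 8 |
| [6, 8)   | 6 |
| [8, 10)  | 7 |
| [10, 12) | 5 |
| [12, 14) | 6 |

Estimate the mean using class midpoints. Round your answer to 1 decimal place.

6.3

Midpoints: 1, 3, 5, 7, 9, 11, 13
Σfm = 8×1 + 11×3 + 8×5 + 6×7 + 7×9 + 5×11 + 6×13 = 319
n = Σf = 51
Mean = 319 / 51 = 6.2549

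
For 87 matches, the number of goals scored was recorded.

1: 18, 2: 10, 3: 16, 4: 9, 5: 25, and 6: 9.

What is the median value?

Cumulative frequencies: 18, 28, 44, 53, 78, 87
n = 87, so the median is the value in position (n+1)/2 = 44.
Position 44 falls at value 3.

3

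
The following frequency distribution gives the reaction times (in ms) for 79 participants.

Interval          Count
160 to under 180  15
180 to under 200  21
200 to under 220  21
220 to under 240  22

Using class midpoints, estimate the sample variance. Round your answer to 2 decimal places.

Midpoints: 170, 190, 210, 230
n = 79, Σfm = 16010, mean = 202.6582
Σfm² = 3281500
Σf(m − x̄)² = Σfm² − (Σfm)²/n = 3281500 − 16010²/79 = 36941.7722
Sample variance = 36941.7722 / 78 = 473.6125

473.61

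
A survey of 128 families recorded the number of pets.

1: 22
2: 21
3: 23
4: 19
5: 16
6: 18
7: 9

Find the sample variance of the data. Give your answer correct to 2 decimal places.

Values: 1, 2, 3, 4, 5, 6, 7
n = 128, Σfx = 460, mean = 3.5938
Σfx² = 2106
Σf(x − x̄)² = Σfx² − (Σfx)²/n = 2106 − 460²/128 = 452.8750
Sample variance = 452.8750 / 127 = 3.5659

3.57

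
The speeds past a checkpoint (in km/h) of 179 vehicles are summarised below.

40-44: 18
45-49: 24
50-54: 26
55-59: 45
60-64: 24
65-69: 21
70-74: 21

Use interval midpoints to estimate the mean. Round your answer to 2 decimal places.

Midpoints: 42, 47, 52, 57, 62, 67, 72
Σfm = 18×42 + 24×47 + 26×52 + 45×57 + 24×62 + 21×67 + 21×72 = 10208
n = Σf = 179
Mean = 10208 / 179 = 57.0279

57.03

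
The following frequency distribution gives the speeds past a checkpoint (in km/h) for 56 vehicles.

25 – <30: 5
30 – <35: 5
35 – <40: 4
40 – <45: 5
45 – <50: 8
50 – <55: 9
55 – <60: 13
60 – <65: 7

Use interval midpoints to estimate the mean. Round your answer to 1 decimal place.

Midpoints: 27.5, 32.5, 37.5, 42.5, 47.5, 52.5, 57.5, 62.5
Σfm = 5×27.5 + 5×32.5 + 4×37.5 + 5×42.5 + 8×47.5 + 9×52.5 + 13×57.5 + 7×62.5 = 2700
n = Σf = 56
Mean = 2700 / 56 = 48.2143

48.2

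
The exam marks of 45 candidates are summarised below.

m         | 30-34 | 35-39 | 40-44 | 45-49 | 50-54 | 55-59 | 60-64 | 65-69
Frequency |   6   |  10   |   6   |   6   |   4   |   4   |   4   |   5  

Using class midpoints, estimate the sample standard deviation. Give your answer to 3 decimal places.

11.580

Midpoints: 32, 37, 42, 47, 52, 57, 62, 67
n = 45, Σfm = 2115, mean = 47.0000
Σfm² = 105305
Σf(m − x̄)² = Σfm² − (Σfm)²/n = 105305 − 2115²/45 = 5900.0000
Sample variance = 5900.0000 / 44 = 134.0909
Standard deviation = √134.0909 = 11.5798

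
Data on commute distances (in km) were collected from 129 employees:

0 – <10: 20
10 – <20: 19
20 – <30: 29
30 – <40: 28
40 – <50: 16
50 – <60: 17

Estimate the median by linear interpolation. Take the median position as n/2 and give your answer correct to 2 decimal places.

28.79

Cumulative frequencies: 20, 39, 68, 96, 112, 129
n = 129; position = n/2 = 64.5.
This falls in the class 20 – <30: L = 20, F = 39, f = 29, h = 10.
Median ≈ 20 + ((64.5 − 39) / 29) × 10 = 28.7931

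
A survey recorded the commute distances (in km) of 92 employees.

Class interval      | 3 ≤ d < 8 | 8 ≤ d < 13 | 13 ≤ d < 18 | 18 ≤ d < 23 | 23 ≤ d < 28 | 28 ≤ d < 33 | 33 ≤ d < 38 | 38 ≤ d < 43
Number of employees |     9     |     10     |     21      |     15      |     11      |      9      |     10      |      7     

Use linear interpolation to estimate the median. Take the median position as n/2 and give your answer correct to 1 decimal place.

20.0

Cumulative frequencies: 9, 19, 40, 55, 66, 75, 85, 92
n = 92; position = n/2 = 46.
This falls in the class 18 ≤ d < 23: L = 18, F = 40, f = 15, h = 5.
Median ≈ 18 + ((46 − 40) / 15) × 5 = 20.0000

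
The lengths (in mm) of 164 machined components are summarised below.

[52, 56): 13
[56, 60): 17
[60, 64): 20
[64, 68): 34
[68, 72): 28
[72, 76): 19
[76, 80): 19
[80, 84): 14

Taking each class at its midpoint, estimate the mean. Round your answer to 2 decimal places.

68.10

Midpoints: 54, 58, 62, 66, 70, 74, 78, 82
Σfm = 13×54 + 17×58 + 20×62 + 34×66 + 28×70 + 19×74 + 19×78 + 14×82 = 11168
n = Σf = 164
Mean = 11168 / 164 = 68.0976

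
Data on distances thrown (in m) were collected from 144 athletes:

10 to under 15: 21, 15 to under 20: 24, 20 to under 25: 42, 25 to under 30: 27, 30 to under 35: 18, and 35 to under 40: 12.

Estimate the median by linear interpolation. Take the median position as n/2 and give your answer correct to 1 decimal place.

23.2

Cumulative frequencies: 21, 45, 87, 114, 132, 144
n = 144; position = n/2 = 72.
This falls in the class 20 to under 25: L = 20, F = 45, f = 42, h = 5.
Median ≈ 20 + ((72 − 45) / 42) × 5 = 23.2143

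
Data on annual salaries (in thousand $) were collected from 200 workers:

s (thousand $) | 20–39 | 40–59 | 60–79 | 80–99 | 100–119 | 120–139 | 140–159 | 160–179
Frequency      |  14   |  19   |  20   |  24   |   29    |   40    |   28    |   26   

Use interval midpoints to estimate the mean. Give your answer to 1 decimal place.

Midpoints: 29.5, 49.5, 69.5, 89.5, 109.5, 129.5, 149.5, 169.5
Σfm = 14×29.5 + 19×49.5 + 20×69.5 + 24×89.5 + 29×109.5 + 40×129.5 + 28×149.5 + 26×169.5 = 21840
n = Σf = 200
Mean = 21840 / 200 = 109.2000

109.2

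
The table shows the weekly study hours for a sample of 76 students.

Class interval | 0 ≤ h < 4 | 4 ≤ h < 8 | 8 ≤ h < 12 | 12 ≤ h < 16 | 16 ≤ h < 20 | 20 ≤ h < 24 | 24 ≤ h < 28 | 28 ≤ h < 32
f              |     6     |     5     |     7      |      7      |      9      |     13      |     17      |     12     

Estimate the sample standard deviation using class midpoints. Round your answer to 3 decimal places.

8.740

Midpoints: 2, 6, 10, 14, 18, 22, 26, 30
n = 76, Σfm = 1460, mean = 19.2105
Σfm² = 33776
Σf(m − x̄)² = Σfm² − (Σfm)²/n = 33776 − 1460²/76 = 5728.6316
Sample variance = 5728.6316 / 75 = 76.3818
Standard deviation = √76.3818 = 8.7397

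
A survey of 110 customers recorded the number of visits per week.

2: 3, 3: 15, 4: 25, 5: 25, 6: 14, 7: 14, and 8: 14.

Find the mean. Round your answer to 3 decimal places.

Values: 2, 3, 4, 5, 6, 7, 8
Σfx = 3×2 + 15×3 + 25×4 + 25×5 + 14×6 + 14×7 + 14×8 = 570
n = Σf = 110
Mean = 570 / 110 = 5.1818

5.182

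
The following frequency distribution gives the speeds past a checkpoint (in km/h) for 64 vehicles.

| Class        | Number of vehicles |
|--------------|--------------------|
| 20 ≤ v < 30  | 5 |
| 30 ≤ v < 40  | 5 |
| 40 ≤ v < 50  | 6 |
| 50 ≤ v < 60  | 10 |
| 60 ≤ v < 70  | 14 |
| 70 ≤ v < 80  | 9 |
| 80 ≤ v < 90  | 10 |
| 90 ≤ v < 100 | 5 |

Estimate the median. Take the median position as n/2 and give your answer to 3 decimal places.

Cumulative frequencies: 5, 10, 16, 26, 40, 49, 59, 64
n = 64; position = n/2 = 32.
This falls in the class 60 ≤ v < 70: L = 60, F = 26, f = 14, h = 10.
Median ≈ 60 + ((32 − 26) / 14) × 10 = 64.2857

64.286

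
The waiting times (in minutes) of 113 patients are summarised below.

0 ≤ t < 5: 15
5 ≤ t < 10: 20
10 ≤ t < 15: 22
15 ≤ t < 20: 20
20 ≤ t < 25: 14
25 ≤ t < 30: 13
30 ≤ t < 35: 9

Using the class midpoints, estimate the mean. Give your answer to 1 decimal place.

Midpoints: 2.5, 7.5, 12.5, 17.5, 22.5, 27.5, 32.5
Σfm = 15×2.5 + 20×7.5 + 22×12.5 + 20×17.5 + 14×22.5 + 13×27.5 + 9×32.5 = 1777.5
n = Σf = 113
Mean = 1777.5 / 113 = 15.7301

15.7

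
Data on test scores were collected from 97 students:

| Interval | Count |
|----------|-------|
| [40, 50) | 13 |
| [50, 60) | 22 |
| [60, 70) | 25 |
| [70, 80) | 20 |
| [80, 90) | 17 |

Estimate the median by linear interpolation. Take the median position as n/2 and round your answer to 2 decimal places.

Cumulative frequencies: 13, 35, 60, 80, 97
n = 97; position = n/2 = 48.5.
This falls in the class [60, 70): L = 60, F = 35, f = 25, h = 10.
Median ≈ 60 + ((48.5 − 35) / 25) × 10 = 65.4000

65.40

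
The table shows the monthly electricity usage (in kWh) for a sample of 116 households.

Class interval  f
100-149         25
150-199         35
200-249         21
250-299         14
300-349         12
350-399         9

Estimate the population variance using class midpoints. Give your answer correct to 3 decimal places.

Midpoints: 124.5, 174.5, 224.5, 274.5, 324.5, 374.5
n = 116, Σfm = 25042, mean = 215.8793
Σfm² = 6092429
Σf(m − x̄)² = Σfm² − (Σfm)²/n = 6092429 − 25042²/116 = 686379.3103
Population variance = 686379.3103 / 116 = 5917.0630

5917.063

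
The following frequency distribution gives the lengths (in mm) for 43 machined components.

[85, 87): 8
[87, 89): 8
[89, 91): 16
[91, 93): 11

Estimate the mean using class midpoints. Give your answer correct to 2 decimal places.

Midpoints: 86, 88, 90, 92
Σfm = 8×86 + 8×88 + 16×90 + 11×92 = 3844
n = Σf = 43
Mean = 3844 / 43 = 89.3953

89.40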